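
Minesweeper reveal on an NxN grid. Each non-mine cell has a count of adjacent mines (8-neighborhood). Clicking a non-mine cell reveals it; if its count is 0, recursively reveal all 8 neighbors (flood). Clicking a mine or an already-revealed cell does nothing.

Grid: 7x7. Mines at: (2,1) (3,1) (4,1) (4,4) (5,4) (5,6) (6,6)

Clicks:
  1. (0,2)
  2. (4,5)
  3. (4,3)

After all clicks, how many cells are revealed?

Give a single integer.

Answer: 27

Derivation:
Click 1 (0,2) count=0: revealed 26 new [(0,0) (0,1) (0,2) (0,3) (0,4) (0,5) (0,6) (1,0) (1,1) (1,2) (1,3) (1,4) (1,5) (1,6) (2,2) (2,3) (2,4) (2,5) (2,6) (3,2) (3,3) (3,4) (3,5) (3,6) (4,5) (4,6)] -> total=26
Click 2 (4,5) count=3: revealed 0 new [(none)] -> total=26
Click 3 (4,3) count=2: revealed 1 new [(4,3)] -> total=27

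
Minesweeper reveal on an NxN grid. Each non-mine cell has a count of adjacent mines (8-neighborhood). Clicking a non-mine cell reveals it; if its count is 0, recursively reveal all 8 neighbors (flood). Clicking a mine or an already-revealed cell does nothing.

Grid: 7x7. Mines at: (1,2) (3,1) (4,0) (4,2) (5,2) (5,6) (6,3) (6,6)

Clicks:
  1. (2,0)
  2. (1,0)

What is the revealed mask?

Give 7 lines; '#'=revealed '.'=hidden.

Answer: ##.....
##.....
##.....
.......
.......
.......
.......

Derivation:
Click 1 (2,0) count=1: revealed 1 new [(2,0)] -> total=1
Click 2 (1,0) count=0: revealed 5 new [(0,0) (0,1) (1,0) (1,1) (2,1)] -> total=6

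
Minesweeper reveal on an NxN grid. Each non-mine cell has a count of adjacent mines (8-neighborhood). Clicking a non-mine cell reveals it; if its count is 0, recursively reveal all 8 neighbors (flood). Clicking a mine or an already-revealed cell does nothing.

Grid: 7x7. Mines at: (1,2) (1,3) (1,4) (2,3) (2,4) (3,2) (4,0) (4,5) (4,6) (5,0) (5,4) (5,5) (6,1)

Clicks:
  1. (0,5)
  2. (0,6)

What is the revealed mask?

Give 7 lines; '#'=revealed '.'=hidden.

Answer: .....##
.....##
.....##
.....##
.......
.......
.......

Derivation:
Click 1 (0,5) count=1: revealed 1 new [(0,5)] -> total=1
Click 2 (0,6) count=0: revealed 7 new [(0,6) (1,5) (1,6) (2,5) (2,6) (3,5) (3,6)] -> total=8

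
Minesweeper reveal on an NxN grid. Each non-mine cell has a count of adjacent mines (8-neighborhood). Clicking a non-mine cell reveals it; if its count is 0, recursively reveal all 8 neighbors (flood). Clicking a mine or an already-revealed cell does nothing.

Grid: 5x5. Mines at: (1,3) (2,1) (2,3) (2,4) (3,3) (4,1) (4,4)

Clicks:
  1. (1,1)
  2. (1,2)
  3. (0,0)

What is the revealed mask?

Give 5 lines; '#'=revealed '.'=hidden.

Answer: ###..
###..
.....
.....
.....

Derivation:
Click 1 (1,1) count=1: revealed 1 new [(1,1)] -> total=1
Click 2 (1,2) count=3: revealed 1 new [(1,2)] -> total=2
Click 3 (0,0) count=0: revealed 4 new [(0,0) (0,1) (0,2) (1,0)] -> total=6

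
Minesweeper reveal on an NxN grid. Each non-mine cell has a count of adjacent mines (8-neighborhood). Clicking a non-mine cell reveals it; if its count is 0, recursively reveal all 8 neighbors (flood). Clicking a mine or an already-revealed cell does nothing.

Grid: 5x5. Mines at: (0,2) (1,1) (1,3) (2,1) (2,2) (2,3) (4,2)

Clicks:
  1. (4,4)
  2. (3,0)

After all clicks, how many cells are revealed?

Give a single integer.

Answer: 5

Derivation:
Click 1 (4,4) count=0: revealed 4 new [(3,3) (3,4) (4,3) (4,4)] -> total=4
Click 2 (3,0) count=1: revealed 1 new [(3,0)] -> total=5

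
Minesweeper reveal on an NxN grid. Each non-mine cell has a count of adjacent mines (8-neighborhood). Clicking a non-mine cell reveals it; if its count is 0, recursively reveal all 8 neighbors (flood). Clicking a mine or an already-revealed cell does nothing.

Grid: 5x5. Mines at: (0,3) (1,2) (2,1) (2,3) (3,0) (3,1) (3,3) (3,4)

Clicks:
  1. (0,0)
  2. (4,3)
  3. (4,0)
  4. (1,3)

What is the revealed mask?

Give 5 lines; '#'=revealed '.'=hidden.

Answer: ##...
##.#.
.....
.....
#..#.

Derivation:
Click 1 (0,0) count=0: revealed 4 new [(0,0) (0,1) (1,0) (1,1)] -> total=4
Click 2 (4,3) count=2: revealed 1 new [(4,3)] -> total=5
Click 3 (4,0) count=2: revealed 1 new [(4,0)] -> total=6
Click 4 (1,3) count=3: revealed 1 new [(1,3)] -> total=7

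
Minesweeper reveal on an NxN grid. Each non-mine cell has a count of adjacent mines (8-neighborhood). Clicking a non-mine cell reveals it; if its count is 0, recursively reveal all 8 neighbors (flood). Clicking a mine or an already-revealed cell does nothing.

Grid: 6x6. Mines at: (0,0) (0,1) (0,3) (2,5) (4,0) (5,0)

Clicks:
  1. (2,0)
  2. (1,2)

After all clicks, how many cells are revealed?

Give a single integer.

Click 1 (2,0) count=0: revealed 26 new [(1,0) (1,1) (1,2) (1,3) (1,4) (2,0) (2,1) (2,2) (2,3) (2,4) (3,0) (3,1) (3,2) (3,3) (3,4) (3,5) (4,1) (4,2) (4,3) (4,4) (4,5) (5,1) (5,2) (5,3) (5,4) (5,5)] -> total=26
Click 2 (1,2) count=2: revealed 0 new [(none)] -> total=26

Answer: 26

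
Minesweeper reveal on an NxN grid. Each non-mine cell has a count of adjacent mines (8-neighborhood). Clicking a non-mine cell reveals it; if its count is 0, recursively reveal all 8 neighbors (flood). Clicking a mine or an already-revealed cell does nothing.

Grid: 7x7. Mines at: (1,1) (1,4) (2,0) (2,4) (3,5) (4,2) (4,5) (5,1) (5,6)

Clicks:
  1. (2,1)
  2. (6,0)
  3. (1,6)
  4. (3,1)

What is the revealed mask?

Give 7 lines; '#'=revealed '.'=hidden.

Click 1 (2,1) count=2: revealed 1 new [(2,1)] -> total=1
Click 2 (6,0) count=1: revealed 1 new [(6,0)] -> total=2
Click 3 (1,6) count=0: revealed 6 new [(0,5) (0,6) (1,5) (1,6) (2,5) (2,6)] -> total=8
Click 4 (3,1) count=2: revealed 1 new [(3,1)] -> total=9

Answer: .....##
.....##
.#...##
.#.....
.......
.......
#......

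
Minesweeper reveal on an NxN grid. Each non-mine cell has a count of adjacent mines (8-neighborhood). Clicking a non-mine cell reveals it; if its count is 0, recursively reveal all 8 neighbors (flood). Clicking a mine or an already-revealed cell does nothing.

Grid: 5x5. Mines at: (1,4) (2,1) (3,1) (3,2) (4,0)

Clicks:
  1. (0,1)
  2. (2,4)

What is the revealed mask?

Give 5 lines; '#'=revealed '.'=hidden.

Click 1 (0,1) count=0: revealed 8 new [(0,0) (0,1) (0,2) (0,3) (1,0) (1,1) (1,2) (1,3)] -> total=8
Click 2 (2,4) count=1: revealed 1 new [(2,4)] -> total=9

Answer: ####.
####.
....#
.....
.....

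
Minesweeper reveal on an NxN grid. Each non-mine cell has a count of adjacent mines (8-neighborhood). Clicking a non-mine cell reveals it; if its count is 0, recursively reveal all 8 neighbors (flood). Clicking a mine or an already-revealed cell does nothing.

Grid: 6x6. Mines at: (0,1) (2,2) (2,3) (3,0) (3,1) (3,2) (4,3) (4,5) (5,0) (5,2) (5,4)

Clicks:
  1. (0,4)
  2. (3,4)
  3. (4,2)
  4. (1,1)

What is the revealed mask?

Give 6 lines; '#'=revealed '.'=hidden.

Answer: ..####
.#####
....##
....##
..#...
......

Derivation:
Click 1 (0,4) count=0: revealed 12 new [(0,2) (0,3) (0,4) (0,5) (1,2) (1,3) (1,4) (1,5) (2,4) (2,5) (3,4) (3,5)] -> total=12
Click 2 (3,4) count=3: revealed 0 new [(none)] -> total=12
Click 3 (4,2) count=4: revealed 1 new [(4,2)] -> total=13
Click 4 (1,1) count=2: revealed 1 new [(1,1)] -> total=14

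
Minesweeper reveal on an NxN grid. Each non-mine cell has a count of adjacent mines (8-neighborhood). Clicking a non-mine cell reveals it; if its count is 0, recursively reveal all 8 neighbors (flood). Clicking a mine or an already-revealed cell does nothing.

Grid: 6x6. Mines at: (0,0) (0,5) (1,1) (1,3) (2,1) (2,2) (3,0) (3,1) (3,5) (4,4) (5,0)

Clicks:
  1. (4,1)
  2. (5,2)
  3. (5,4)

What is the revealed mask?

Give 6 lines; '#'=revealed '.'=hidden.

Click 1 (4,1) count=3: revealed 1 new [(4,1)] -> total=1
Click 2 (5,2) count=0: revealed 5 new [(4,2) (4,3) (5,1) (5,2) (5,3)] -> total=6
Click 3 (5,4) count=1: revealed 1 new [(5,4)] -> total=7

Answer: ......
......
......
......
.###..
.####.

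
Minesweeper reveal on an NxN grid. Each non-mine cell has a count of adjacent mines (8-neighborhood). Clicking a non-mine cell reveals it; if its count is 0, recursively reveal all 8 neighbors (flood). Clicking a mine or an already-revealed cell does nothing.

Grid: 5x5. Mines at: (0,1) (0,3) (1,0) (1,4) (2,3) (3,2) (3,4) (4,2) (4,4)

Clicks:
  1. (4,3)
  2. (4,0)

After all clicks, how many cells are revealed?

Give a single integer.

Answer: 7

Derivation:
Click 1 (4,3) count=4: revealed 1 new [(4,3)] -> total=1
Click 2 (4,0) count=0: revealed 6 new [(2,0) (2,1) (3,0) (3,1) (4,0) (4,1)] -> total=7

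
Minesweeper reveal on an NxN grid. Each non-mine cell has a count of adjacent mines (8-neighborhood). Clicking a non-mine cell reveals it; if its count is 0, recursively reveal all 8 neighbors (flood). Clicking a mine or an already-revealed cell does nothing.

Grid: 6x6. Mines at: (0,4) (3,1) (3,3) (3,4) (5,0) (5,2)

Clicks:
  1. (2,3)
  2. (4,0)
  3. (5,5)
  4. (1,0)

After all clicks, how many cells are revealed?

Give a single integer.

Click 1 (2,3) count=2: revealed 1 new [(2,3)] -> total=1
Click 2 (4,0) count=2: revealed 1 new [(4,0)] -> total=2
Click 3 (5,5) count=0: revealed 6 new [(4,3) (4,4) (4,5) (5,3) (5,4) (5,5)] -> total=8
Click 4 (1,0) count=0: revealed 11 new [(0,0) (0,1) (0,2) (0,3) (1,0) (1,1) (1,2) (1,3) (2,0) (2,1) (2,2)] -> total=19

Answer: 19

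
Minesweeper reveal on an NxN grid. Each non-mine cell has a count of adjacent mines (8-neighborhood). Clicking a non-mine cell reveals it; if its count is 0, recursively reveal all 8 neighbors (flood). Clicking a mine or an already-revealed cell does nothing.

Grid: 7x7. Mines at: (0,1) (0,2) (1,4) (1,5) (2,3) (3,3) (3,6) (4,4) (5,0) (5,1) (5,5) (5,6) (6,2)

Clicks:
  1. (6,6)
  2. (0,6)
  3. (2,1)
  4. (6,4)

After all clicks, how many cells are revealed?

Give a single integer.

Click 1 (6,6) count=2: revealed 1 new [(6,6)] -> total=1
Click 2 (0,6) count=1: revealed 1 new [(0,6)] -> total=2
Click 3 (2,1) count=0: revealed 12 new [(1,0) (1,1) (1,2) (2,0) (2,1) (2,2) (3,0) (3,1) (3,2) (4,0) (4,1) (4,2)] -> total=14
Click 4 (6,4) count=1: revealed 1 new [(6,4)] -> total=15

Answer: 15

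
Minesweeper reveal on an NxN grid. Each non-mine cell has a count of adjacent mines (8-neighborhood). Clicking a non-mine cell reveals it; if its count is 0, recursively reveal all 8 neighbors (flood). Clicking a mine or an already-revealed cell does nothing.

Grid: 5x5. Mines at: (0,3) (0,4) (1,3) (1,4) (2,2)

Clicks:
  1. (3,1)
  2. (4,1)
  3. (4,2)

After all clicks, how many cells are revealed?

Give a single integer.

Click 1 (3,1) count=1: revealed 1 new [(3,1)] -> total=1
Click 2 (4,1) count=0: revealed 19 new [(0,0) (0,1) (0,2) (1,0) (1,1) (1,2) (2,0) (2,1) (2,3) (2,4) (3,0) (3,2) (3,3) (3,4) (4,0) (4,1) (4,2) (4,3) (4,4)] -> total=20
Click 3 (4,2) count=0: revealed 0 new [(none)] -> total=20

Answer: 20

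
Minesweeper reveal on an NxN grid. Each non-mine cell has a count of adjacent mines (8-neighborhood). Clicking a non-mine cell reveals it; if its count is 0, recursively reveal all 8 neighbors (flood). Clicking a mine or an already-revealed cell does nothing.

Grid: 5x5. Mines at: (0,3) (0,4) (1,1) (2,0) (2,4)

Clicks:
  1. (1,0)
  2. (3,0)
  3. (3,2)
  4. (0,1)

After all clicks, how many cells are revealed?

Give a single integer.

Answer: 15

Derivation:
Click 1 (1,0) count=2: revealed 1 new [(1,0)] -> total=1
Click 2 (3,0) count=1: revealed 1 new [(3,0)] -> total=2
Click 3 (3,2) count=0: revealed 12 new [(2,1) (2,2) (2,3) (3,1) (3,2) (3,3) (3,4) (4,0) (4,1) (4,2) (4,3) (4,4)] -> total=14
Click 4 (0,1) count=1: revealed 1 new [(0,1)] -> total=15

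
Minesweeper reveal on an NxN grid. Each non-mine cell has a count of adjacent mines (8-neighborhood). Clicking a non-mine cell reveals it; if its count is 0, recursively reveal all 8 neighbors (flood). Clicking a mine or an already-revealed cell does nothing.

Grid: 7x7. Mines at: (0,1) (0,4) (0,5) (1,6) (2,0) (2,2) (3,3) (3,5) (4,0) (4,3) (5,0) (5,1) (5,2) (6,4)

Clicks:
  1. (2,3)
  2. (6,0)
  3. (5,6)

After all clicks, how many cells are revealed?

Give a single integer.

Click 1 (2,3) count=2: revealed 1 new [(2,3)] -> total=1
Click 2 (6,0) count=2: revealed 1 new [(6,0)] -> total=2
Click 3 (5,6) count=0: revealed 6 new [(4,5) (4,6) (5,5) (5,6) (6,5) (6,6)] -> total=8

Answer: 8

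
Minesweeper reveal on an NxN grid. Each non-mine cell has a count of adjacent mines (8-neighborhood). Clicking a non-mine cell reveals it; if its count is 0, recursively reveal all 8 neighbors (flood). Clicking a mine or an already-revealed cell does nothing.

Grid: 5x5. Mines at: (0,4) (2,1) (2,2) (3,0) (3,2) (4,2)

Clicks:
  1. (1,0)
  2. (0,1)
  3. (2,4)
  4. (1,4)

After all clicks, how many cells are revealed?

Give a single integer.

Answer: 15

Derivation:
Click 1 (1,0) count=1: revealed 1 new [(1,0)] -> total=1
Click 2 (0,1) count=0: revealed 7 new [(0,0) (0,1) (0,2) (0,3) (1,1) (1,2) (1,3)] -> total=8
Click 3 (2,4) count=0: revealed 7 new [(1,4) (2,3) (2,4) (3,3) (3,4) (4,3) (4,4)] -> total=15
Click 4 (1,4) count=1: revealed 0 new [(none)] -> total=15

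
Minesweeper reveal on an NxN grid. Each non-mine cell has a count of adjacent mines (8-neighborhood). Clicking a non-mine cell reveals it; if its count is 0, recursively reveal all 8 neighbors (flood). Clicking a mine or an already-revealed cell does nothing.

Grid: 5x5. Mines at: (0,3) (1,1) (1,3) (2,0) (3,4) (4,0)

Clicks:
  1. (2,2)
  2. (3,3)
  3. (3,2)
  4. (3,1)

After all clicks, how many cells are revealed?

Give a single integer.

Answer: 9

Derivation:
Click 1 (2,2) count=2: revealed 1 new [(2,2)] -> total=1
Click 2 (3,3) count=1: revealed 1 new [(3,3)] -> total=2
Click 3 (3,2) count=0: revealed 7 new [(2,1) (2,3) (3,1) (3,2) (4,1) (4,2) (4,3)] -> total=9
Click 4 (3,1) count=2: revealed 0 new [(none)] -> total=9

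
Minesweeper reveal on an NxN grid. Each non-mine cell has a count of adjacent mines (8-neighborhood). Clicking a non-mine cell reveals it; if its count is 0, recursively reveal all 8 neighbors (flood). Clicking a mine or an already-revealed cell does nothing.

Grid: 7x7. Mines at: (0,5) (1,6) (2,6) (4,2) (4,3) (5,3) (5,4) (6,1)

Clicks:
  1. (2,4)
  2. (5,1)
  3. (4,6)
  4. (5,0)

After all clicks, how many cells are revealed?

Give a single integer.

Answer: 34

Derivation:
Click 1 (2,4) count=0: revealed 27 new [(0,0) (0,1) (0,2) (0,3) (0,4) (1,0) (1,1) (1,2) (1,3) (1,4) (1,5) (2,0) (2,1) (2,2) (2,3) (2,4) (2,5) (3,0) (3,1) (3,2) (3,3) (3,4) (3,5) (4,0) (4,1) (5,0) (5,1)] -> total=27
Click 2 (5,1) count=2: revealed 0 new [(none)] -> total=27
Click 3 (4,6) count=0: revealed 7 new [(3,6) (4,5) (4,6) (5,5) (5,6) (6,5) (6,6)] -> total=34
Click 4 (5,0) count=1: revealed 0 new [(none)] -> total=34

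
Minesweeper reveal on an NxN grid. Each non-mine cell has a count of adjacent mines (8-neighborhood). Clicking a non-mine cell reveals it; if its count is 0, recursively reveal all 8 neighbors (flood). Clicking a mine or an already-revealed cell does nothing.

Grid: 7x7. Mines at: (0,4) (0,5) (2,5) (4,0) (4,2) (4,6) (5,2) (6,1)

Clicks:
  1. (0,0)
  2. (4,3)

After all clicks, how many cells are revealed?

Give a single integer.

Answer: 20

Derivation:
Click 1 (0,0) count=0: revealed 19 new [(0,0) (0,1) (0,2) (0,3) (1,0) (1,1) (1,2) (1,3) (1,4) (2,0) (2,1) (2,2) (2,3) (2,4) (3,0) (3,1) (3,2) (3,3) (3,4)] -> total=19
Click 2 (4,3) count=2: revealed 1 new [(4,3)] -> total=20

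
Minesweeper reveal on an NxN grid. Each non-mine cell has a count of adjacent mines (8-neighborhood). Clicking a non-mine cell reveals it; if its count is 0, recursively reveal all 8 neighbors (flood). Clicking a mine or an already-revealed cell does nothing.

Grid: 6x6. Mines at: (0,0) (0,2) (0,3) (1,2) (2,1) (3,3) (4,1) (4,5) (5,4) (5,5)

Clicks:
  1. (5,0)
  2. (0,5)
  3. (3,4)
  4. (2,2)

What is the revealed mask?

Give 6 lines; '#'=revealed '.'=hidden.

Click 1 (5,0) count=1: revealed 1 new [(5,0)] -> total=1
Click 2 (0,5) count=0: revealed 8 new [(0,4) (0,5) (1,4) (1,5) (2,4) (2,5) (3,4) (3,5)] -> total=9
Click 3 (3,4) count=2: revealed 0 new [(none)] -> total=9
Click 4 (2,2) count=3: revealed 1 new [(2,2)] -> total=10

Answer: ....##
....##
..#.##
....##
......
#.....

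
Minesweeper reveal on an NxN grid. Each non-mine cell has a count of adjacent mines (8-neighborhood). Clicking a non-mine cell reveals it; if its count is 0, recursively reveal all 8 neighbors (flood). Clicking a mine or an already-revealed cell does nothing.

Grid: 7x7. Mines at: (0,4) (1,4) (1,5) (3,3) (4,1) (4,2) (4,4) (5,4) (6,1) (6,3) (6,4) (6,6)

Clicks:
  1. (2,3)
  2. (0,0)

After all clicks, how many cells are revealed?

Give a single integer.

Click 1 (2,3) count=2: revealed 1 new [(2,3)] -> total=1
Click 2 (0,0) count=0: revealed 14 new [(0,0) (0,1) (0,2) (0,3) (1,0) (1,1) (1,2) (1,3) (2,0) (2,1) (2,2) (3,0) (3,1) (3,2)] -> total=15

Answer: 15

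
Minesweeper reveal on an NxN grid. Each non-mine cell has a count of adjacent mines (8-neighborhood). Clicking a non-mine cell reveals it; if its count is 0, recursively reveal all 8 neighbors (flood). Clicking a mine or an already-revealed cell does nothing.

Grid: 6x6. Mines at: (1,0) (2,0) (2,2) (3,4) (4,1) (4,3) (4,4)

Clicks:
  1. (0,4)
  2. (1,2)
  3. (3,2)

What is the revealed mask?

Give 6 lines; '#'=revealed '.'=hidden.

Click 1 (0,4) count=0: revealed 13 new [(0,1) (0,2) (0,3) (0,4) (0,5) (1,1) (1,2) (1,3) (1,4) (1,5) (2,3) (2,4) (2,5)] -> total=13
Click 2 (1,2) count=1: revealed 0 new [(none)] -> total=13
Click 3 (3,2) count=3: revealed 1 new [(3,2)] -> total=14

Answer: .#####
.#####
...###
..#...
......
......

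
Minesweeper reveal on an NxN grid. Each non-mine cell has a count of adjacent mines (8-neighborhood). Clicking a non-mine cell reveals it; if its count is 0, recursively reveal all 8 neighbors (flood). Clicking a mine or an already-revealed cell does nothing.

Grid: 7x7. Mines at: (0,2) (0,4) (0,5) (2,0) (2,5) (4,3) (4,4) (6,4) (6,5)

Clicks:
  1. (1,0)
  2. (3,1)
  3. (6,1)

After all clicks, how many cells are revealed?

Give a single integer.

Click 1 (1,0) count=1: revealed 1 new [(1,0)] -> total=1
Click 2 (3,1) count=1: revealed 1 new [(3,1)] -> total=2
Click 3 (6,1) count=0: revealed 13 new [(3,0) (3,2) (4,0) (4,1) (4,2) (5,0) (5,1) (5,2) (5,3) (6,0) (6,1) (6,2) (6,3)] -> total=15

Answer: 15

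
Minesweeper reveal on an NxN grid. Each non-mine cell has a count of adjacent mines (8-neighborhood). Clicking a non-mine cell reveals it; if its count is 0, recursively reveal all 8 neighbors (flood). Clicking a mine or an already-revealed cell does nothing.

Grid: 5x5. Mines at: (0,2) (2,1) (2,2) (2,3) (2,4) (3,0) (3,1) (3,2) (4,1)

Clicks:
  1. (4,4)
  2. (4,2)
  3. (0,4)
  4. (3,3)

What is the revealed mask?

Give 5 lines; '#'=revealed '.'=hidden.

Click 1 (4,4) count=0: revealed 4 new [(3,3) (3,4) (4,3) (4,4)] -> total=4
Click 2 (4,2) count=3: revealed 1 new [(4,2)] -> total=5
Click 3 (0,4) count=0: revealed 4 new [(0,3) (0,4) (1,3) (1,4)] -> total=9
Click 4 (3,3) count=4: revealed 0 new [(none)] -> total=9

Answer: ...##
...##
.....
...##
..###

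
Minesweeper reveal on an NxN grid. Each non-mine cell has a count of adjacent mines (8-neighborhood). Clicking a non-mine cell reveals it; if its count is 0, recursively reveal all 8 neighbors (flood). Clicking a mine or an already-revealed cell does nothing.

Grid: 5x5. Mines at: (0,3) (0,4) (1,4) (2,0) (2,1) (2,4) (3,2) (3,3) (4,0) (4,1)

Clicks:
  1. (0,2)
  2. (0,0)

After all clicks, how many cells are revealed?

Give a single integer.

Answer: 6

Derivation:
Click 1 (0,2) count=1: revealed 1 new [(0,2)] -> total=1
Click 2 (0,0) count=0: revealed 5 new [(0,0) (0,1) (1,0) (1,1) (1,2)] -> total=6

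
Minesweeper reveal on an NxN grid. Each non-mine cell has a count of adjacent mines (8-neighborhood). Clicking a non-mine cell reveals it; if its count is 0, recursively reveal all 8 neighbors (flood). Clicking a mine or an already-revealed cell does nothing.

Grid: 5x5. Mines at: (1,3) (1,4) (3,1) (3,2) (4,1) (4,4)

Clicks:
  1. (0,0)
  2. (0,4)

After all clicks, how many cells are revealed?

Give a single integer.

Answer: 10

Derivation:
Click 1 (0,0) count=0: revealed 9 new [(0,0) (0,1) (0,2) (1,0) (1,1) (1,2) (2,0) (2,1) (2,2)] -> total=9
Click 2 (0,4) count=2: revealed 1 new [(0,4)] -> total=10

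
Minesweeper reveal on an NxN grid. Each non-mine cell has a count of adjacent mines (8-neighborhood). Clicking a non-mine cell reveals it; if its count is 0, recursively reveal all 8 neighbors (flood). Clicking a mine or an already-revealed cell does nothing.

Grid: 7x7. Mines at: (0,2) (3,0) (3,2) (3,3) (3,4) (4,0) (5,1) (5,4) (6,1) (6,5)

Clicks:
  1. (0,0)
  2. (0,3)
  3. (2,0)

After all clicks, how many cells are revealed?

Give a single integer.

Click 1 (0,0) count=0: revealed 6 new [(0,0) (0,1) (1,0) (1,1) (2,0) (2,1)] -> total=6
Click 2 (0,3) count=1: revealed 1 new [(0,3)] -> total=7
Click 3 (2,0) count=1: revealed 0 new [(none)] -> total=7

Answer: 7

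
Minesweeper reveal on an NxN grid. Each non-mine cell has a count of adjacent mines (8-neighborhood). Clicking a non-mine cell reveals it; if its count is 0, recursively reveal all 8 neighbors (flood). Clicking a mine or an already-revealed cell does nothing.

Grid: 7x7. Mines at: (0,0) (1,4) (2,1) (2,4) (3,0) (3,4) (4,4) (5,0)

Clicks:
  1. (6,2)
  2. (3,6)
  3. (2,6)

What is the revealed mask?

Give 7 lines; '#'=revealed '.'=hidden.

Click 1 (6,2) count=0: revealed 28 new [(0,5) (0,6) (1,5) (1,6) (2,5) (2,6) (3,1) (3,2) (3,3) (3,5) (3,6) (4,1) (4,2) (4,3) (4,5) (4,6) (5,1) (5,2) (5,3) (5,4) (5,5) (5,6) (6,1) (6,2) (6,3) (6,4) (6,5) (6,6)] -> total=28
Click 2 (3,6) count=0: revealed 0 new [(none)] -> total=28
Click 3 (2,6) count=0: revealed 0 new [(none)] -> total=28

Answer: .....##
.....##
.....##
.###.##
.###.##
.######
.######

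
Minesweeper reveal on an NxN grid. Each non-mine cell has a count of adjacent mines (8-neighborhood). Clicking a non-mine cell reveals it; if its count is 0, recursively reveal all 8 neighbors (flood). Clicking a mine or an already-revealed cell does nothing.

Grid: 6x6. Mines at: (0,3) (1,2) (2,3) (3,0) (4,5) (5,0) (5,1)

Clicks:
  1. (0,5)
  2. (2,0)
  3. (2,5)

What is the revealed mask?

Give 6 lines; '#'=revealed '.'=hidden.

Click 1 (0,5) count=0: revealed 8 new [(0,4) (0,5) (1,4) (1,5) (2,4) (2,5) (3,4) (3,5)] -> total=8
Click 2 (2,0) count=1: revealed 1 new [(2,0)] -> total=9
Click 3 (2,5) count=0: revealed 0 new [(none)] -> total=9

Answer: ....##
....##
#...##
....##
......
......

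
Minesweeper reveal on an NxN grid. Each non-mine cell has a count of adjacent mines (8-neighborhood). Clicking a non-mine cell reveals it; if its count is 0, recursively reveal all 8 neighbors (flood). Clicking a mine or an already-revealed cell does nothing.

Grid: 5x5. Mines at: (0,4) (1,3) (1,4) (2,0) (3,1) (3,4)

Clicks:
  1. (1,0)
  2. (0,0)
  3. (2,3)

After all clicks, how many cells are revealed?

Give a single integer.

Click 1 (1,0) count=1: revealed 1 new [(1,0)] -> total=1
Click 2 (0,0) count=0: revealed 5 new [(0,0) (0,1) (0,2) (1,1) (1,2)] -> total=6
Click 3 (2,3) count=3: revealed 1 new [(2,3)] -> total=7

Answer: 7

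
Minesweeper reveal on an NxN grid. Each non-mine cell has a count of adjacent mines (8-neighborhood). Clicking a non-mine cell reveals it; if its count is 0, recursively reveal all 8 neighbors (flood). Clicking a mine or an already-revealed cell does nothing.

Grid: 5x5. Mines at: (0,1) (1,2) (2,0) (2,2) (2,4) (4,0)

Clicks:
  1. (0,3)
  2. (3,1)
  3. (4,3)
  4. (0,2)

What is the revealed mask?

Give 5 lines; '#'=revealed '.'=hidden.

Answer: ..##.
.....
.....
.####
.####

Derivation:
Click 1 (0,3) count=1: revealed 1 new [(0,3)] -> total=1
Click 2 (3,1) count=3: revealed 1 new [(3,1)] -> total=2
Click 3 (4,3) count=0: revealed 7 new [(3,2) (3,3) (3,4) (4,1) (4,2) (4,3) (4,4)] -> total=9
Click 4 (0,2) count=2: revealed 1 new [(0,2)] -> total=10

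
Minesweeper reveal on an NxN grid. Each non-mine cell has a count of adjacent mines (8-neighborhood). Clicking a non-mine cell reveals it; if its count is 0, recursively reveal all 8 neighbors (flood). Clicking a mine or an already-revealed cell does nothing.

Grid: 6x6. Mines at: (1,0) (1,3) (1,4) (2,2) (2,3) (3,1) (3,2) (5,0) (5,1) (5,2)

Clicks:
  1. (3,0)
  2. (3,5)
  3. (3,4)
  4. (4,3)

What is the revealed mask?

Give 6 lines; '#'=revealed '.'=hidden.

Answer: ......
......
....##
#..###
...###
...###

Derivation:
Click 1 (3,0) count=1: revealed 1 new [(3,0)] -> total=1
Click 2 (3,5) count=0: revealed 11 new [(2,4) (2,5) (3,3) (3,4) (3,5) (4,3) (4,4) (4,5) (5,3) (5,4) (5,5)] -> total=12
Click 3 (3,4) count=1: revealed 0 new [(none)] -> total=12
Click 4 (4,3) count=2: revealed 0 new [(none)] -> total=12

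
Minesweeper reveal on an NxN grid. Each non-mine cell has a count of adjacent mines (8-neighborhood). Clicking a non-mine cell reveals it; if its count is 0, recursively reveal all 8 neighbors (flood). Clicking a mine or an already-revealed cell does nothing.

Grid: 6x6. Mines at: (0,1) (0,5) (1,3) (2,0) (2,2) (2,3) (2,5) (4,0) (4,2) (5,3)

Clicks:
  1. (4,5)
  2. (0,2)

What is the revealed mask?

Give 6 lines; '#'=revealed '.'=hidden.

Answer: ..#...
......
......
....##
....##
....##

Derivation:
Click 1 (4,5) count=0: revealed 6 new [(3,4) (3,5) (4,4) (4,5) (5,4) (5,5)] -> total=6
Click 2 (0,2) count=2: revealed 1 new [(0,2)] -> total=7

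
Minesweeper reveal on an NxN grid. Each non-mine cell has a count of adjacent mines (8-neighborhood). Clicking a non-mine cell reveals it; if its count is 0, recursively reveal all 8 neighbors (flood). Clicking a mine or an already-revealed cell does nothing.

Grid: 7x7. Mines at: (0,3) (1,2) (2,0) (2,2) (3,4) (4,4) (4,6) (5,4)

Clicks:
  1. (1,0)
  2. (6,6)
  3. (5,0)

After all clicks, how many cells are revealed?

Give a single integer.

Answer: 21

Derivation:
Click 1 (1,0) count=1: revealed 1 new [(1,0)] -> total=1
Click 2 (6,6) count=0: revealed 4 new [(5,5) (5,6) (6,5) (6,6)] -> total=5
Click 3 (5,0) count=0: revealed 16 new [(3,0) (3,1) (3,2) (3,3) (4,0) (4,1) (4,2) (4,3) (5,0) (5,1) (5,2) (5,3) (6,0) (6,1) (6,2) (6,3)] -> total=21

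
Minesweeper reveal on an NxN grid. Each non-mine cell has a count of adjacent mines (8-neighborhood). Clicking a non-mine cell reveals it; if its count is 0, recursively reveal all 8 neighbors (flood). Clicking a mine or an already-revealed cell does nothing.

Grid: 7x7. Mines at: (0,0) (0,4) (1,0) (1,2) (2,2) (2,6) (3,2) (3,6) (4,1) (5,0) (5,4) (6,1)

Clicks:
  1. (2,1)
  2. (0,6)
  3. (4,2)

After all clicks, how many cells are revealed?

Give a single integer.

Answer: 6

Derivation:
Click 1 (2,1) count=4: revealed 1 new [(2,1)] -> total=1
Click 2 (0,6) count=0: revealed 4 new [(0,5) (0,6) (1,5) (1,6)] -> total=5
Click 3 (4,2) count=2: revealed 1 new [(4,2)] -> total=6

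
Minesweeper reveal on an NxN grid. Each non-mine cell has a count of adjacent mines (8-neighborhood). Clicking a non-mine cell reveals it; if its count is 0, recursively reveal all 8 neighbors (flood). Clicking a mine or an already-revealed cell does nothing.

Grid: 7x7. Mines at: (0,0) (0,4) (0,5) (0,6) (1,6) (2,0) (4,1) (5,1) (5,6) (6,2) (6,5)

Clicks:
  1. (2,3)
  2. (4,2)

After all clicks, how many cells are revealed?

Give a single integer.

Click 1 (2,3) count=0: revealed 29 new [(0,1) (0,2) (0,3) (1,1) (1,2) (1,3) (1,4) (1,5) (2,1) (2,2) (2,3) (2,4) (2,5) (2,6) (3,1) (3,2) (3,3) (3,4) (3,5) (3,6) (4,2) (4,3) (4,4) (4,5) (4,6) (5,2) (5,3) (5,4) (5,5)] -> total=29
Click 2 (4,2) count=2: revealed 0 new [(none)] -> total=29

Answer: 29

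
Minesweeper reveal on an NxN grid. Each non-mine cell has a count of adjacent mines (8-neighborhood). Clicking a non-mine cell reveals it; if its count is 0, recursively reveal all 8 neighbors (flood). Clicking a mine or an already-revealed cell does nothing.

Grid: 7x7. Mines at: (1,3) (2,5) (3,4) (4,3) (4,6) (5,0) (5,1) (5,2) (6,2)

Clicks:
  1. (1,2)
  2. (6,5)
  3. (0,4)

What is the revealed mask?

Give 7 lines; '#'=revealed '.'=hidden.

Answer: ....#..
..#....
.......
.......
.......
...####
...####

Derivation:
Click 1 (1,2) count=1: revealed 1 new [(1,2)] -> total=1
Click 2 (6,5) count=0: revealed 8 new [(5,3) (5,4) (5,5) (5,6) (6,3) (6,4) (6,5) (6,6)] -> total=9
Click 3 (0,4) count=1: revealed 1 new [(0,4)] -> total=10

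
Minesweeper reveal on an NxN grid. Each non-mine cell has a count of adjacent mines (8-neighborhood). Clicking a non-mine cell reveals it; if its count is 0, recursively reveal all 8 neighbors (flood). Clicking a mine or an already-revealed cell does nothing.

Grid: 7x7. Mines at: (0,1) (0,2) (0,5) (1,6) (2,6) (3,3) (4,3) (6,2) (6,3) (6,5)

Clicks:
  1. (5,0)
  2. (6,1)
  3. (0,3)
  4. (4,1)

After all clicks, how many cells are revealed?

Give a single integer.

Click 1 (5,0) count=0: revealed 17 new [(1,0) (1,1) (1,2) (2,0) (2,1) (2,2) (3,0) (3,1) (3,2) (4,0) (4,1) (4,2) (5,0) (5,1) (5,2) (6,0) (6,1)] -> total=17
Click 2 (6,1) count=1: revealed 0 new [(none)] -> total=17
Click 3 (0,3) count=1: revealed 1 new [(0,3)] -> total=18
Click 4 (4,1) count=0: revealed 0 new [(none)] -> total=18

Answer: 18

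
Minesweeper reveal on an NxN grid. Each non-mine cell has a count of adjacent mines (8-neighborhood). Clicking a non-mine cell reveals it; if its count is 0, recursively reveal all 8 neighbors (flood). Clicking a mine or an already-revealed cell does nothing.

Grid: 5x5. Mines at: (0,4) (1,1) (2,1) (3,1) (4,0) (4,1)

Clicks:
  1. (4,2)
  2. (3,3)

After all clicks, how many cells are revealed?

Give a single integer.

Answer: 12

Derivation:
Click 1 (4,2) count=2: revealed 1 new [(4,2)] -> total=1
Click 2 (3,3) count=0: revealed 11 new [(1,2) (1,3) (1,4) (2,2) (2,3) (2,4) (3,2) (3,3) (3,4) (4,3) (4,4)] -> total=12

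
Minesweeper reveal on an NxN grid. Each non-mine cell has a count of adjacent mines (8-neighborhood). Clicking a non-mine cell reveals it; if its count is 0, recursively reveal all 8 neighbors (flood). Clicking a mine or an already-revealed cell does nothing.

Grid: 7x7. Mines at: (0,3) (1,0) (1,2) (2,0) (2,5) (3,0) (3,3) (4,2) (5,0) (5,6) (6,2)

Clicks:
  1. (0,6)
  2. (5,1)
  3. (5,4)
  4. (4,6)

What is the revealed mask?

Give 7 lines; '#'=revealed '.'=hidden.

Answer: ....###
....###
.......
.......
...####
.#.###.
...###.

Derivation:
Click 1 (0,6) count=0: revealed 6 new [(0,4) (0,5) (0,6) (1,4) (1,5) (1,6)] -> total=6
Click 2 (5,1) count=3: revealed 1 new [(5,1)] -> total=7
Click 3 (5,4) count=0: revealed 9 new [(4,3) (4,4) (4,5) (5,3) (5,4) (5,5) (6,3) (6,4) (6,5)] -> total=16
Click 4 (4,6) count=1: revealed 1 new [(4,6)] -> total=17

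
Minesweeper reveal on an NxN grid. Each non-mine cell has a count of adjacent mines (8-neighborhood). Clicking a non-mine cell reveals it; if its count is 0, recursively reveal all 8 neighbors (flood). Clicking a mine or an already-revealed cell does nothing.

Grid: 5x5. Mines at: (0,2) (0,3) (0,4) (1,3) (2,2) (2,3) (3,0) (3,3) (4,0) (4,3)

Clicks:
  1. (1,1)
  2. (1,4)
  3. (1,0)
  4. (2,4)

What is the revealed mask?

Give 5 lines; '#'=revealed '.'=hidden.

Answer: ##...
##..#
##..#
.....
.....

Derivation:
Click 1 (1,1) count=2: revealed 1 new [(1,1)] -> total=1
Click 2 (1,4) count=4: revealed 1 new [(1,4)] -> total=2
Click 3 (1,0) count=0: revealed 5 new [(0,0) (0,1) (1,0) (2,0) (2,1)] -> total=7
Click 4 (2,4) count=3: revealed 1 new [(2,4)] -> total=8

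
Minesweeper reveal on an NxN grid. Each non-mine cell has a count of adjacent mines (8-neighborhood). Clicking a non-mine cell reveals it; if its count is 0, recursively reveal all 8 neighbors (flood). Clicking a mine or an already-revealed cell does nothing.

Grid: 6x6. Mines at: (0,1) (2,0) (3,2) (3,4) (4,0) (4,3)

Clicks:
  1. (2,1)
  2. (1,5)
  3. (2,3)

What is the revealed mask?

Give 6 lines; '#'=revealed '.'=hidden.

Answer: ..####
..####
.#####
......
......
......

Derivation:
Click 1 (2,1) count=2: revealed 1 new [(2,1)] -> total=1
Click 2 (1,5) count=0: revealed 12 new [(0,2) (0,3) (0,4) (0,5) (1,2) (1,3) (1,4) (1,5) (2,2) (2,3) (2,4) (2,5)] -> total=13
Click 3 (2,3) count=2: revealed 0 new [(none)] -> total=13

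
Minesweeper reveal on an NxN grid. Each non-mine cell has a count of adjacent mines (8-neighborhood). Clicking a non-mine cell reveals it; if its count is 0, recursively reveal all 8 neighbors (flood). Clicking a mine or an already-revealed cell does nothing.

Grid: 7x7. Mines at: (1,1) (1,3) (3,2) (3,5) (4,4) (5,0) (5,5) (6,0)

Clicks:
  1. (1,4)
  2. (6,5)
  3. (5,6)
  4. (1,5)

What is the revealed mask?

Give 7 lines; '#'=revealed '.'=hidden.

Answer: ....###
....###
....###
.......
.......
......#
.....#.

Derivation:
Click 1 (1,4) count=1: revealed 1 new [(1,4)] -> total=1
Click 2 (6,5) count=1: revealed 1 new [(6,5)] -> total=2
Click 3 (5,6) count=1: revealed 1 new [(5,6)] -> total=3
Click 4 (1,5) count=0: revealed 8 new [(0,4) (0,5) (0,6) (1,5) (1,6) (2,4) (2,5) (2,6)] -> total=11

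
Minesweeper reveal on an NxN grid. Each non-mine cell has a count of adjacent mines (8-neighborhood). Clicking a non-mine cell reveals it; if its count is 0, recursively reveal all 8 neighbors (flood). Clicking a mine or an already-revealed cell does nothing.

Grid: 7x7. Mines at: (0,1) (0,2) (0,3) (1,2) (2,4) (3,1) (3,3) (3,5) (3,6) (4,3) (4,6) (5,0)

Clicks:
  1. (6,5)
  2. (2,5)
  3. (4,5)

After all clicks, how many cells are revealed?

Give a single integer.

Answer: 14

Derivation:
Click 1 (6,5) count=0: revealed 12 new [(5,1) (5,2) (5,3) (5,4) (5,5) (5,6) (6,1) (6,2) (6,3) (6,4) (6,5) (6,6)] -> total=12
Click 2 (2,5) count=3: revealed 1 new [(2,5)] -> total=13
Click 3 (4,5) count=3: revealed 1 new [(4,5)] -> total=14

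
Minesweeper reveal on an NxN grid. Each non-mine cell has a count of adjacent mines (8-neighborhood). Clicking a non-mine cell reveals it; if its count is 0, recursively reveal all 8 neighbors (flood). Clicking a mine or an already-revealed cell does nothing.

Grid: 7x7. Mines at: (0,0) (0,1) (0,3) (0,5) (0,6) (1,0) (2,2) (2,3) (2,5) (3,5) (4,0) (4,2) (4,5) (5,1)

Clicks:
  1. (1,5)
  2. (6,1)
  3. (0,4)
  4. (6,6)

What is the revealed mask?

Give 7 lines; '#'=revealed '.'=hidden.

Click 1 (1,5) count=3: revealed 1 new [(1,5)] -> total=1
Click 2 (6,1) count=1: revealed 1 new [(6,1)] -> total=2
Click 3 (0,4) count=2: revealed 1 new [(0,4)] -> total=3
Click 4 (6,6) count=0: revealed 10 new [(5,2) (5,3) (5,4) (5,5) (5,6) (6,2) (6,3) (6,4) (6,5) (6,6)] -> total=13

Answer: ....#..
.....#.
.......
.......
.......
..#####
.######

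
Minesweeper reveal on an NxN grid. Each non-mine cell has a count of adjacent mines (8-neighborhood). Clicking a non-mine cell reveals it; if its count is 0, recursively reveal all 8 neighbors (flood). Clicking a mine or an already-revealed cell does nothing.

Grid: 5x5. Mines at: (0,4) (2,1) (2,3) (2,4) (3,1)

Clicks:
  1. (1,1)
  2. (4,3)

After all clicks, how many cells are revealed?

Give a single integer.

Answer: 7

Derivation:
Click 1 (1,1) count=1: revealed 1 new [(1,1)] -> total=1
Click 2 (4,3) count=0: revealed 6 new [(3,2) (3,3) (3,4) (4,2) (4,3) (4,4)] -> total=7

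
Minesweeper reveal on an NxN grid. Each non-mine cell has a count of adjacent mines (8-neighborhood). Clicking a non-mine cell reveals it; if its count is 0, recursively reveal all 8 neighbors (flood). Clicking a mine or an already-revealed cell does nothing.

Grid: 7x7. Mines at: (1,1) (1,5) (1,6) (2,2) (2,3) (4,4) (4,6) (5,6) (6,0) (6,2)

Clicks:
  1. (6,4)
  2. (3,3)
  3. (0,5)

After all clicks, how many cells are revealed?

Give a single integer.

Click 1 (6,4) count=0: revealed 6 new [(5,3) (5,4) (5,5) (6,3) (6,4) (6,5)] -> total=6
Click 2 (3,3) count=3: revealed 1 new [(3,3)] -> total=7
Click 3 (0,5) count=2: revealed 1 new [(0,5)] -> total=8

Answer: 8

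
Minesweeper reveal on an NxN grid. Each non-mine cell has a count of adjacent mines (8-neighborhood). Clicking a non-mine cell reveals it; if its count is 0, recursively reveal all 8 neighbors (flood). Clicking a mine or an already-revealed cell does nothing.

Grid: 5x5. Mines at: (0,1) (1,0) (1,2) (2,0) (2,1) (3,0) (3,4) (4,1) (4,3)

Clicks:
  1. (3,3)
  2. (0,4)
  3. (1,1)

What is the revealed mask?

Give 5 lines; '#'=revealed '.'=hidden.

Answer: ...##
.#.##
...##
...#.
.....

Derivation:
Click 1 (3,3) count=2: revealed 1 new [(3,3)] -> total=1
Click 2 (0,4) count=0: revealed 6 new [(0,3) (0,4) (1,3) (1,4) (2,3) (2,4)] -> total=7
Click 3 (1,1) count=5: revealed 1 new [(1,1)] -> total=8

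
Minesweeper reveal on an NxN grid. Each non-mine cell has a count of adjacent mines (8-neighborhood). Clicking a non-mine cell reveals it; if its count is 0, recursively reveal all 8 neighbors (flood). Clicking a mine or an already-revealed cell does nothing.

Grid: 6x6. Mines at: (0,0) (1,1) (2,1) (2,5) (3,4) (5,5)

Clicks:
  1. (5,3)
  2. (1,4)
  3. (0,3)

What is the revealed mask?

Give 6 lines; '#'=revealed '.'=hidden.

Click 1 (5,3) count=0: revealed 14 new [(3,0) (3,1) (3,2) (3,3) (4,0) (4,1) (4,2) (4,3) (4,4) (5,0) (5,1) (5,2) (5,3) (5,4)] -> total=14
Click 2 (1,4) count=1: revealed 1 new [(1,4)] -> total=15
Click 3 (0,3) count=0: revealed 10 new [(0,2) (0,3) (0,4) (0,5) (1,2) (1,3) (1,5) (2,2) (2,3) (2,4)] -> total=25

Answer: ..####
..####
..###.
####..
#####.
#####.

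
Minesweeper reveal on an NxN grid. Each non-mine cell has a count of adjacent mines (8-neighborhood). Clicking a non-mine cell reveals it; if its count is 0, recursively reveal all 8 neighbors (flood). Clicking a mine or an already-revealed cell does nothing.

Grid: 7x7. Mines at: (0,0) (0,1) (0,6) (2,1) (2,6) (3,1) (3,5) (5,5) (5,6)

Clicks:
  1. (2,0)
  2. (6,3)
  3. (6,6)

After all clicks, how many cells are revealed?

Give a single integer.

Click 1 (2,0) count=2: revealed 1 new [(2,0)] -> total=1
Click 2 (6,3) count=0: revealed 30 new [(0,2) (0,3) (0,4) (0,5) (1,2) (1,3) (1,4) (1,5) (2,2) (2,3) (2,4) (2,5) (3,2) (3,3) (3,4) (4,0) (4,1) (4,2) (4,3) (4,4) (5,0) (5,1) (5,2) (5,3) (5,4) (6,0) (6,1) (6,2) (6,3) (6,4)] -> total=31
Click 3 (6,6) count=2: revealed 1 new [(6,6)] -> total=32

Answer: 32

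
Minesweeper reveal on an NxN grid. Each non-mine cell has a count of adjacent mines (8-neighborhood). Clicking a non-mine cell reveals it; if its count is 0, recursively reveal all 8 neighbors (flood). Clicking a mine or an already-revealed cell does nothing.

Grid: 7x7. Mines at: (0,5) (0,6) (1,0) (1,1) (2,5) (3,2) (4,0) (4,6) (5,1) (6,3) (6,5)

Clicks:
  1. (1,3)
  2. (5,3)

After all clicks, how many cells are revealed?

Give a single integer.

Answer: 10

Derivation:
Click 1 (1,3) count=0: revealed 9 new [(0,2) (0,3) (0,4) (1,2) (1,3) (1,4) (2,2) (2,3) (2,4)] -> total=9
Click 2 (5,3) count=1: revealed 1 new [(5,3)] -> total=10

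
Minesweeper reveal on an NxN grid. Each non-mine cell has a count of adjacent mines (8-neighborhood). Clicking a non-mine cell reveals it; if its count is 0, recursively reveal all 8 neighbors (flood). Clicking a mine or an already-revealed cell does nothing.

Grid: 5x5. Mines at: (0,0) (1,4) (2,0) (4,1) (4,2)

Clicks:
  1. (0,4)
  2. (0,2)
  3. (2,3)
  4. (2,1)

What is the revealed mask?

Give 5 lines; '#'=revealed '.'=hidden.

Answer: .####
.###.
.###.
.###.
.....

Derivation:
Click 1 (0,4) count=1: revealed 1 new [(0,4)] -> total=1
Click 2 (0,2) count=0: revealed 12 new [(0,1) (0,2) (0,3) (1,1) (1,2) (1,3) (2,1) (2,2) (2,3) (3,1) (3,2) (3,3)] -> total=13
Click 3 (2,3) count=1: revealed 0 new [(none)] -> total=13
Click 4 (2,1) count=1: revealed 0 new [(none)] -> total=13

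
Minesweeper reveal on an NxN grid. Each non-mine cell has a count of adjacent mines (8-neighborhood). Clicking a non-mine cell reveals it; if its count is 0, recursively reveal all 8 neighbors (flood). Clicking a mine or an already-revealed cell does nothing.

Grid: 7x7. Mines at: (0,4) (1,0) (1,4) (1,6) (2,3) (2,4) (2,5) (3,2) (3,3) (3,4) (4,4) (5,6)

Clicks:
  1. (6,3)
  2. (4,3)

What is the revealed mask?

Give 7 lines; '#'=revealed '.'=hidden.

Answer: .......
.......
##.....
##.....
####...
######.
######.

Derivation:
Click 1 (6,3) count=0: revealed 20 new [(2,0) (2,1) (3,0) (3,1) (4,0) (4,1) (4,2) (4,3) (5,0) (5,1) (5,2) (5,3) (5,4) (5,5) (6,0) (6,1) (6,2) (6,3) (6,4) (6,5)] -> total=20
Click 2 (4,3) count=4: revealed 0 new [(none)] -> total=20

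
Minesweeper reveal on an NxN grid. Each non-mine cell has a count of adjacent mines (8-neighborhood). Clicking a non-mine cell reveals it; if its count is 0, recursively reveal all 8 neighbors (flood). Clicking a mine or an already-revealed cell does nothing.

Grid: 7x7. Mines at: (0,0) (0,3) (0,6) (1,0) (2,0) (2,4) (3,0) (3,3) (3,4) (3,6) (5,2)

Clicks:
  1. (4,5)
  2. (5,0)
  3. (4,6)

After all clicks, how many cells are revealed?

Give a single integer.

Answer: 8

Derivation:
Click 1 (4,5) count=2: revealed 1 new [(4,5)] -> total=1
Click 2 (5,0) count=0: revealed 6 new [(4,0) (4,1) (5,0) (5,1) (6,0) (6,1)] -> total=7
Click 3 (4,6) count=1: revealed 1 new [(4,6)] -> total=8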